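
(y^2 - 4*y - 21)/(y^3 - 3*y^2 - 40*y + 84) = (y + 3)/(y^2 + 4*y - 12)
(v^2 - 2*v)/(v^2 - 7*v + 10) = v/(v - 5)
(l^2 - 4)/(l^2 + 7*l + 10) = (l - 2)/(l + 5)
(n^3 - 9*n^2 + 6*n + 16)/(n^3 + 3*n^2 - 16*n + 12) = (n^2 - 7*n - 8)/(n^2 + 5*n - 6)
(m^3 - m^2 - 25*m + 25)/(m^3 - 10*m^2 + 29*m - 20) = (m + 5)/(m - 4)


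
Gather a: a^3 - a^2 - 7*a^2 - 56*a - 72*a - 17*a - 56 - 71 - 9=a^3 - 8*a^2 - 145*a - 136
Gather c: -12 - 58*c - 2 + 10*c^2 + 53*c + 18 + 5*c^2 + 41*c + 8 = 15*c^2 + 36*c + 12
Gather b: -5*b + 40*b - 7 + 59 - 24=35*b + 28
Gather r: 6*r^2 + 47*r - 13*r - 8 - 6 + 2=6*r^2 + 34*r - 12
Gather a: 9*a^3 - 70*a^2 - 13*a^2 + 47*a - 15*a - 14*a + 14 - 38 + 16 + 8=9*a^3 - 83*a^2 + 18*a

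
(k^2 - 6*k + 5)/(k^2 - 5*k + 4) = (k - 5)/(k - 4)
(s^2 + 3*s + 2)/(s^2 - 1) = (s + 2)/(s - 1)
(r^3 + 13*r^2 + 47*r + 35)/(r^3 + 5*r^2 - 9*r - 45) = (r^2 + 8*r + 7)/(r^2 - 9)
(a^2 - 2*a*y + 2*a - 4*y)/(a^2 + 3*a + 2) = (a - 2*y)/(a + 1)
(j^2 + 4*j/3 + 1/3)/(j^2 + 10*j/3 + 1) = (j + 1)/(j + 3)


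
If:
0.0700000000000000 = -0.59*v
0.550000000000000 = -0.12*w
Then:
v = -0.12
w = -4.58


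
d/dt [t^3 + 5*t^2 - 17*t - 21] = 3*t^2 + 10*t - 17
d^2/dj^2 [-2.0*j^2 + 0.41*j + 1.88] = -4.00000000000000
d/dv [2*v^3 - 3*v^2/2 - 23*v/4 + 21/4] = 6*v^2 - 3*v - 23/4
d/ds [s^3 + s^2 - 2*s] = 3*s^2 + 2*s - 2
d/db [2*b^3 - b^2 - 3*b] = 6*b^2 - 2*b - 3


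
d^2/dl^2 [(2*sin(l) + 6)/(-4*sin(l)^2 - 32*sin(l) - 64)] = (sin(l)^3 - 4*sin(l)^2 - 10*sin(l) - 2)/(2*(sin(l) + 4)^4)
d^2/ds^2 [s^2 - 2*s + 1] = 2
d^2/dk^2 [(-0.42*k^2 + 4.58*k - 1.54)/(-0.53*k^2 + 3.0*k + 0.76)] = (-1.237444*k^3 + 3.61057199999999*k^2 - 25.760544*k + 50.330608)/(0.148877*k^6 - 2.5281*k^5 + 13.669548*k^4 - 19.7496*k^3 - 19.601616*k^2 - 5.1984*k - 0.438976)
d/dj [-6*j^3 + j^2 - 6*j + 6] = -18*j^2 + 2*j - 6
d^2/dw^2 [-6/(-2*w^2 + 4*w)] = 6*(-w*(w - 2) + 4*(w - 1)^2)/(w^3*(w - 2)^3)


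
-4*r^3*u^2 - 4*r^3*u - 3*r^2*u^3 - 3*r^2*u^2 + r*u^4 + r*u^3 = u*(-4*r + u)*(r + u)*(r*u + r)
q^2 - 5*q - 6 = (q - 6)*(q + 1)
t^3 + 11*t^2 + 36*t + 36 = (t + 2)*(t + 3)*(t + 6)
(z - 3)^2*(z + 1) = z^3 - 5*z^2 + 3*z + 9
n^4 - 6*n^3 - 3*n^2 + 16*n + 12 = (n - 6)*(n - 2)*(n + 1)^2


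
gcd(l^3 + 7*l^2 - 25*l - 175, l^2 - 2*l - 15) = l - 5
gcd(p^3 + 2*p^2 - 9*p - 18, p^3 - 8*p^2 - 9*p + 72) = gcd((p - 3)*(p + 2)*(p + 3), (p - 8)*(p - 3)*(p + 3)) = p^2 - 9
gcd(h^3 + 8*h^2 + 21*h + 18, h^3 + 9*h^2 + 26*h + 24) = h^2 + 5*h + 6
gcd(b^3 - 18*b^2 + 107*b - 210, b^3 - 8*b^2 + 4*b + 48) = b - 6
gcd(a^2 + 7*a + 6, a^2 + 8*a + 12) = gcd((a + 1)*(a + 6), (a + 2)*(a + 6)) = a + 6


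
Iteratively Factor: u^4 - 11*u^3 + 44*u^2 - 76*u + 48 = (u - 2)*(u^3 - 9*u^2 + 26*u - 24) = (u - 4)*(u - 2)*(u^2 - 5*u + 6) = (u - 4)*(u - 3)*(u - 2)*(u - 2)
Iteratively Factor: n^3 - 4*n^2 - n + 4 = (n - 4)*(n^2 - 1) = (n - 4)*(n + 1)*(n - 1)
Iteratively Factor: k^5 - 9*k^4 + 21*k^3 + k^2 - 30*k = (k - 5)*(k^4 - 4*k^3 + k^2 + 6*k) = (k - 5)*(k + 1)*(k^3 - 5*k^2 + 6*k) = k*(k - 5)*(k + 1)*(k^2 - 5*k + 6) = k*(k - 5)*(k - 3)*(k + 1)*(k - 2)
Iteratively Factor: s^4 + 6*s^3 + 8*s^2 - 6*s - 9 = (s + 1)*(s^3 + 5*s^2 + 3*s - 9) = (s + 1)*(s + 3)*(s^2 + 2*s - 3) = (s + 1)*(s + 3)^2*(s - 1)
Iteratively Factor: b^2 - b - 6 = (b - 3)*(b + 2)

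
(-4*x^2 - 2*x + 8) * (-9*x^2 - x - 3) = 36*x^4 + 22*x^3 - 58*x^2 - 2*x - 24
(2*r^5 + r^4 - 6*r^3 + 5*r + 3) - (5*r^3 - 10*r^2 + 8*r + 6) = 2*r^5 + r^4 - 11*r^3 + 10*r^2 - 3*r - 3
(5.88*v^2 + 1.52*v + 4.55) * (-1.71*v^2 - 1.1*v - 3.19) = -10.0548*v^4 - 9.0672*v^3 - 28.2097*v^2 - 9.8538*v - 14.5145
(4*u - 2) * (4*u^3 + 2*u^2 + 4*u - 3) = 16*u^4 + 12*u^2 - 20*u + 6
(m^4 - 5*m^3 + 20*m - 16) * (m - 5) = m^5 - 10*m^4 + 25*m^3 + 20*m^2 - 116*m + 80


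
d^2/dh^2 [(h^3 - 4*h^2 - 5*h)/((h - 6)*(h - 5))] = 84/(h^3 - 18*h^2 + 108*h - 216)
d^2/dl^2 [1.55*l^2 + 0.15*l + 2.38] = 3.10000000000000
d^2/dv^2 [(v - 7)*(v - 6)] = 2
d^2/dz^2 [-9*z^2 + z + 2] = -18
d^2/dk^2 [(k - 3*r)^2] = 2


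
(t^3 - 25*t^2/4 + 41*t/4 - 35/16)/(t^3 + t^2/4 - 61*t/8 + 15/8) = (t - 7/2)/(t + 3)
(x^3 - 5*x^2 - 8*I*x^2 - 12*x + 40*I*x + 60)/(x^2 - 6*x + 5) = (x^2 - 8*I*x - 12)/(x - 1)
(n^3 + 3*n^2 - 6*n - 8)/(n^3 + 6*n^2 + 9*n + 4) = (n - 2)/(n + 1)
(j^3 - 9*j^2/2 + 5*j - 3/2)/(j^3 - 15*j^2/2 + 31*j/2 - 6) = (j - 1)/(j - 4)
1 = 1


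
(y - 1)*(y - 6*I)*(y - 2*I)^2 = y^4 - y^3 - 10*I*y^3 - 28*y^2 + 10*I*y^2 + 28*y + 24*I*y - 24*I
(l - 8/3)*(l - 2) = l^2 - 14*l/3 + 16/3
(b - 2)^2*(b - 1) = b^3 - 5*b^2 + 8*b - 4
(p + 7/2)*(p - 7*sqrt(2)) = p^2 - 7*sqrt(2)*p + 7*p/2 - 49*sqrt(2)/2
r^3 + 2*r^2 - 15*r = r*(r - 3)*(r + 5)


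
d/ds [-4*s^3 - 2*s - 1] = -12*s^2 - 2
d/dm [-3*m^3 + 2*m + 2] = 2 - 9*m^2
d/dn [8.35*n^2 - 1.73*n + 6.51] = 16.7*n - 1.73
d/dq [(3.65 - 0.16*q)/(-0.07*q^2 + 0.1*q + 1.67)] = (-0.0112*q^2 + 0.511*q - 0.6322)/(0.0049*q^4 - 0.014*q^3 - 0.2238*q^2 + 0.334*q + 2.7889)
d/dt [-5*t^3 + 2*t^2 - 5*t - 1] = -15*t^2 + 4*t - 5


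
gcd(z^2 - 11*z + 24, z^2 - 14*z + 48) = z - 8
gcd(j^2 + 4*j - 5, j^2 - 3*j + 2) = j - 1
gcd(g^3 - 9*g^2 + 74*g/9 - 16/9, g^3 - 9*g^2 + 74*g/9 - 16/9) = g^3 - 9*g^2 + 74*g/9 - 16/9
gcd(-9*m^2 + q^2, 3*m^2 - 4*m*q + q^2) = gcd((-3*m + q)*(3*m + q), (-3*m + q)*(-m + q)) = -3*m + q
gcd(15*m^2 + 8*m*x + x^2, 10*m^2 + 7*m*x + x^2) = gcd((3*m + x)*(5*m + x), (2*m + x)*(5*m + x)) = 5*m + x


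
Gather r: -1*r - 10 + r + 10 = 0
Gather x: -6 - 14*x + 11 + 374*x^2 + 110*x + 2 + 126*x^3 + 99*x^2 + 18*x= 126*x^3 + 473*x^2 + 114*x + 7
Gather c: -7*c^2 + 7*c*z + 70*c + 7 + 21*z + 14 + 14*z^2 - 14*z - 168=-7*c^2 + c*(7*z + 70) + 14*z^2 + 7*z - 147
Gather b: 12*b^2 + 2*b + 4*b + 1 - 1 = 12*b^2 + 6*b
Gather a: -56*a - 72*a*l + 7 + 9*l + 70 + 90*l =a*(-72*l - 56) + 99*l + 77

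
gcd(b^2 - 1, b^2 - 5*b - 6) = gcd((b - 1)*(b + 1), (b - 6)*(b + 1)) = b + 1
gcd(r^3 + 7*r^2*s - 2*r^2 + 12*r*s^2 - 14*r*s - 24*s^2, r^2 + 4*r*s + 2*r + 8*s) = r + 4*s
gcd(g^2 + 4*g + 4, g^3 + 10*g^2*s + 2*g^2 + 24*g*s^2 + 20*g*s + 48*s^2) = g + 2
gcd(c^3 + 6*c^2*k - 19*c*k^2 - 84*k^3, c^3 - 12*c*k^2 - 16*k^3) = c - 4*k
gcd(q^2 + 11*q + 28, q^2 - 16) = q + 4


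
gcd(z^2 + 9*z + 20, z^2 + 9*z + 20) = z^2 + 9*z + 20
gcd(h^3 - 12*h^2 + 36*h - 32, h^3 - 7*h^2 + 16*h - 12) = h^2 - 4*h + 4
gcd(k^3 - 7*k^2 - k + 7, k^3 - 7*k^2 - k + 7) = k^3 - 7*k^2 - k + 7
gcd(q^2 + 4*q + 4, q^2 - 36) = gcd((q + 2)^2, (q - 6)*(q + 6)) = 1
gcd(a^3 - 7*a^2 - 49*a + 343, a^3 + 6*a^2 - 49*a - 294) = a^2 - 49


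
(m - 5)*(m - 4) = m^2 - 9*m + 20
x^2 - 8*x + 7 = (x - 7)*(x - 1)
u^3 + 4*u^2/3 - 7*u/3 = u*(u - 1)*(u + 7/3)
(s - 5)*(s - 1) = s^2 - 6*s + 5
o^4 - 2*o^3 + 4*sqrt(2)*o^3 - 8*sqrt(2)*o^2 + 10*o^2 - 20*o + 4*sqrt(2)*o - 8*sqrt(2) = (o - 2)*(o + sqrt(2))^2*(o + 2*sqrt(2))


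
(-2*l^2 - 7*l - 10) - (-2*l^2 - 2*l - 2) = -5*l - 8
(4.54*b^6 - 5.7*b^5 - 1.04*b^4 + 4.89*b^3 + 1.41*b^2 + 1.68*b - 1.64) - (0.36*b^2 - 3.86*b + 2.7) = 4.54*b^6 - 5.7*b^5 - 1.04*b^4 + 4.89*b^3 + 1.05*b^2 + 5.54*b - 4.34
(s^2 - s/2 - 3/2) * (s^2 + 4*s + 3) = s^4 + 7*s^3/2 - s^2/2 - 15*s/2 - 9/2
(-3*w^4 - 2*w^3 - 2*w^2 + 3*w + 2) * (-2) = 6*w^4 + 4*w^3 + 4*w^2 - 6*w - 4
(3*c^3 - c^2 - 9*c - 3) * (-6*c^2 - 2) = -18*c^5 + 6*c^4 + 48*c^3 + 20*c^2 + 18*c + 6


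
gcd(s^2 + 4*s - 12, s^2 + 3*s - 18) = s + 6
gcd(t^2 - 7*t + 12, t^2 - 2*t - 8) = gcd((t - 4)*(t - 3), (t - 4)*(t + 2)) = t - 4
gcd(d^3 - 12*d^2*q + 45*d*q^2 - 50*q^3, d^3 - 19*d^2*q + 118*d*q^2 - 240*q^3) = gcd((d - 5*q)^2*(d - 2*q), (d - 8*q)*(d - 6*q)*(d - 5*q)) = -d + 5*q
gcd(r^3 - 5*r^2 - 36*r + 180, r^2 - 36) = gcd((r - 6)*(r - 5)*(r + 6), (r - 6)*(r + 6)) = r^2 - 36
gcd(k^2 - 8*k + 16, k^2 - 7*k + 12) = k - 4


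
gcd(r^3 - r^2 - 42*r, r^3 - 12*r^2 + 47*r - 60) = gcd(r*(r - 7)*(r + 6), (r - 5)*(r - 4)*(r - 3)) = 1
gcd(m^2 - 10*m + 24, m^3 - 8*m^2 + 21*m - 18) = 1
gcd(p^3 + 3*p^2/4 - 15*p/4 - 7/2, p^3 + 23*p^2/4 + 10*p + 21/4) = p^2 + 11*p/4 + 7/4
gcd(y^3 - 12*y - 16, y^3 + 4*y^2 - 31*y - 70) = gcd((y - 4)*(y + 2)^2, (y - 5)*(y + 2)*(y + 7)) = y + 2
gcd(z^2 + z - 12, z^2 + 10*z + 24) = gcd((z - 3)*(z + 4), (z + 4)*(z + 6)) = z + 4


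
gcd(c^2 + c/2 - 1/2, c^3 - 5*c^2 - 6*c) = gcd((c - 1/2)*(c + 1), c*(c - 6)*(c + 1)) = c + 1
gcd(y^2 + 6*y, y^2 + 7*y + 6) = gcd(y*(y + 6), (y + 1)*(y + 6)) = y + 6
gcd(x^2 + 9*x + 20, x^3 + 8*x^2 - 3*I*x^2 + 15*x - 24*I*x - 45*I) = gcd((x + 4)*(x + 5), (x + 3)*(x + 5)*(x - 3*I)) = x + 5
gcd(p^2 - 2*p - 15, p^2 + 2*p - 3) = p + 3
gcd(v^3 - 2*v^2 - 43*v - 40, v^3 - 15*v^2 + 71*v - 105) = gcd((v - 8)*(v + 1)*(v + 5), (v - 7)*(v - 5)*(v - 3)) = 1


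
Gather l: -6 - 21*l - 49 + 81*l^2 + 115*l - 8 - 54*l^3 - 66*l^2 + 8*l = -54*l^3 + 15*l^2 + 102*l - 63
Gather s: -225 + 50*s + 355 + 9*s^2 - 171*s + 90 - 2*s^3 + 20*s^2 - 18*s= -2*s^3 + 29*s^2 - 139*s + 220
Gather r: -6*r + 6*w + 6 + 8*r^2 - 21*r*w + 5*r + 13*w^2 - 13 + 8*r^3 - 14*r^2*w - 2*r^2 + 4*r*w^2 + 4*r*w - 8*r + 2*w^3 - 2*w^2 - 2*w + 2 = 8*r^3 + r^2*(6 - 14*w) + r*(4*w^2 - 17*w - 9) + 2*w^3 + 11*w^2 + 4*w - 5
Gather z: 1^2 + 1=2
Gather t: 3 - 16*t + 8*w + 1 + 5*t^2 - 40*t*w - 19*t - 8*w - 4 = 5*t^2 + t*(-40*w - 35)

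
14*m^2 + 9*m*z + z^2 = (2*m + z)*(7*m + z)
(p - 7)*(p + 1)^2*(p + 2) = p^4 - 3*p^3 - 23*p^2 - 33*p - 14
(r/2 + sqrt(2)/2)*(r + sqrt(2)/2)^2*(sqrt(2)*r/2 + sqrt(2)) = sqrt(2)*r^4/4 + sqrt(2)*r^3/2 + r^3 + 5*sqrt(2)*r^2/8 + 2*r^2 + r/4 + 5*sqrt(2)*r/4 + 1/2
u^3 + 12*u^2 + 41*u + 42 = (u + 2)*(u + 3)*(u + 7)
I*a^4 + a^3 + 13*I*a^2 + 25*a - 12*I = (a - 3*I)*(a - I)*(a + 4*I)*(I*a + 1)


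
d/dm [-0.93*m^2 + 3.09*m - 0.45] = 3.09 - 1.86*m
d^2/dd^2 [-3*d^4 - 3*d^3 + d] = 18*d*(-2*d - 1)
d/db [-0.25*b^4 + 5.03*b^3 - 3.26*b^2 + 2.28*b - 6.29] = -1.0*b^3 + 15.09*b^2 - 6.52*b + 2.28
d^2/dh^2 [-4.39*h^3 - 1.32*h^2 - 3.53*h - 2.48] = -26.34*h - 2.64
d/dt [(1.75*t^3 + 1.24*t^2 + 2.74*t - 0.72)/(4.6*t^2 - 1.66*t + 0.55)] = (8.05*t^4 - 5.81*t^3 - 11.7749*t^2 + 7.988*t + 0.311800000000001)/(21.16*t^4 - 15.272*t^3 + 7.8156*t^2 - 1.826*t + 0.3025)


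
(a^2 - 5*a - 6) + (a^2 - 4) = 2*a^2 - 5*a - 10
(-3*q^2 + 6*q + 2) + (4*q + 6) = -3*q^2 + 10*q + 8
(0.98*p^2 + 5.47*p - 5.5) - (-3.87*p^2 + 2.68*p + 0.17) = 4.85*p^2 + 2.79*p - 5.67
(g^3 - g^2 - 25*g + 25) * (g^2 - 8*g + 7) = g^5 - 9*g^4 - 10*g^3 + 218*g^2 - 375*g + 175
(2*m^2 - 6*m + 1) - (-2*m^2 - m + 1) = 4*m^2 - 5*m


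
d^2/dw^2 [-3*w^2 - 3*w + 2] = -6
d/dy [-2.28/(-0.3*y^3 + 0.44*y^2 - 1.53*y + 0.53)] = (-2.052*y^2 + 2.0064*y - 3.4884)/(0.3*y^3 - 0.44*y^2 + 1.53*y - 0.53)^2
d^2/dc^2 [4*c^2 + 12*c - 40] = 8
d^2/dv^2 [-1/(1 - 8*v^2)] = 16*(24*v^2 + 1)/(8*v^2 - 1)^3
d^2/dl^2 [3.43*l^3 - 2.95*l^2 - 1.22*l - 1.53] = 20.58*l - 5.9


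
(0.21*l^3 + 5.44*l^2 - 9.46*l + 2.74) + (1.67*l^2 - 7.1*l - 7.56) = 0.21*l^3 + 7.11*l^2 - 16.56*l - 4.82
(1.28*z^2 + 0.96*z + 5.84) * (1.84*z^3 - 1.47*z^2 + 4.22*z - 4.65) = 2.3552*z^5 - 0.1152*z^4 + 14.736*z^3 - 10.4856*z^2 + 20.1808*z - 27.156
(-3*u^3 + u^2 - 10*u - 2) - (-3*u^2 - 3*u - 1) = -3*u^3 + 4*u^2 - 7*u - 1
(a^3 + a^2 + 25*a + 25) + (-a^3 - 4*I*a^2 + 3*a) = a^2 - 4*I*a^2 + 28*a + 25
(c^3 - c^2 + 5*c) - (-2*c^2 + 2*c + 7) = c^3 + c^2 + 3*c - 7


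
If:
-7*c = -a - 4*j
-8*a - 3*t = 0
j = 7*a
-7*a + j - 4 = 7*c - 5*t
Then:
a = -12/127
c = -348/889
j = -84/127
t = 32/127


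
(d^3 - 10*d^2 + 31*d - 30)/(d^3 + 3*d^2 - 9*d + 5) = (d^3 - 10*d^2 + 31*d - 30)/(d^3 + 3*d^2 - 9*d + 5)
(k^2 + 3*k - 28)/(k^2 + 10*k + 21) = (k - 4)/(k + 3)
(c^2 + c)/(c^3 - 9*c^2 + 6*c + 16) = c/(c^2 - 10*c + 16)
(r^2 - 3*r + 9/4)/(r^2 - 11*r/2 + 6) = (r - 3/2)/(r - 4)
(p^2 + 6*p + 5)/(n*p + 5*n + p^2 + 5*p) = (p + 1)/(n + p)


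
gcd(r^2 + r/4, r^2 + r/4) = r^2 + r/4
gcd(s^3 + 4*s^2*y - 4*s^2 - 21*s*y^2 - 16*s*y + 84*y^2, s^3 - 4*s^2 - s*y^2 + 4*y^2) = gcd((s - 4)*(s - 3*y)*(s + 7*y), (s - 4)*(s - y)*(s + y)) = s - 4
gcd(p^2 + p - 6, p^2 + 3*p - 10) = p - 2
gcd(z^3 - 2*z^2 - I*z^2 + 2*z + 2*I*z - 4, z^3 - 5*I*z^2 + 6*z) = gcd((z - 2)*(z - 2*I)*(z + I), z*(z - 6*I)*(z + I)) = z + I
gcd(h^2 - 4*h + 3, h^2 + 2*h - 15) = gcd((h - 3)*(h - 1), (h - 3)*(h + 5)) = h - 3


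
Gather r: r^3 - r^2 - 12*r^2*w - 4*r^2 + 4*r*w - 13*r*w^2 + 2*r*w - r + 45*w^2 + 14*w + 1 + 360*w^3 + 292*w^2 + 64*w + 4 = r^3 + r^2*(-12*w - 5) + r*(-13*w^2 + 6*w - 1) + 360*w^3 + 337*w^2 + 78*w + 5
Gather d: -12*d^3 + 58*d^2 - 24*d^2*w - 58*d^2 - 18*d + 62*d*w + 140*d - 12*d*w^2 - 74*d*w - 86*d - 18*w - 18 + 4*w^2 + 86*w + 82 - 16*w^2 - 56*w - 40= -12*d^3 - 24*d^2*w + d*(-12*w^2 - 12*w + 36) - 12*w^2 + 12*w + 24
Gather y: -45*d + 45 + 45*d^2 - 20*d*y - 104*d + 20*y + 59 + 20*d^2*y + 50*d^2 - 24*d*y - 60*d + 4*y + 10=95*d^2 - 209*d + y*(20*d^2 - 44*d + 24) + 114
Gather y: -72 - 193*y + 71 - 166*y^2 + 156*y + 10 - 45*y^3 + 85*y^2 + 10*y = -45*y^3 - 81*y^2 - 27*y + 9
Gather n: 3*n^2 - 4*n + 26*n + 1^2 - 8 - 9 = 3*n^2 + 22*n - 16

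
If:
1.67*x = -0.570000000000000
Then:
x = -0.34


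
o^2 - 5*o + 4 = (o - 4)*(o - 1)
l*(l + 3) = l^2 + 3*l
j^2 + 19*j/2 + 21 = (j + 7/2)*(j + 6)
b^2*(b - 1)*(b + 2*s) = b^4 + 2*b^3*s - b^3 - 2*b^2*s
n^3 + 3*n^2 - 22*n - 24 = (n - 4)*(n + 1)*(n + 6)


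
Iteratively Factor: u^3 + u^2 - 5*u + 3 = (u + 3)*(u^2 - 2*u + 1) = (u - 1)*(u + 3)*(u - 1)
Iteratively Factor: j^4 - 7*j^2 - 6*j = (j + 1)*(j^3 - j^2 - 6*j) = (j + 1)*(j + 2)*(j^2 - 3*j) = j*(j + 1)*(j + 2)*(j - 3)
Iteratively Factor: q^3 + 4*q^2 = (q)*(q^2 + 4*q) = q*(q + 4)*(q)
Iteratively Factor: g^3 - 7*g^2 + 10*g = (g - 2)*(g^2 - 5*g) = g*(g - 2)*(g - 5)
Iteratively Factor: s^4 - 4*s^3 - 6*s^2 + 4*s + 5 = (s - 1)*(s^3 - 3*s^2 - 9*s - 5) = (s - 5)*(s - 1)*(s^2 + 2*s + 1) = (s - 5)*(s - 1)*(s + 1)*(s + 1)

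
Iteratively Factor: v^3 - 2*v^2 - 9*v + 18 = (v - 2)*(v^2 - 9) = (v - 3)*(v - 2)*(v + 3)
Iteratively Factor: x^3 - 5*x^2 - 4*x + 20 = (x - 2)*(x^2 - 3*x - 10) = (x - 5)*(x - 2)*(x + 2)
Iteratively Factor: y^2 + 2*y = (y)*(y + 2)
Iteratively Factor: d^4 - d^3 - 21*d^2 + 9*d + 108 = (d + 3)*(d^3 - 4*d^2 - 9*d + 36) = (d - 4)*(d + 3)*(d^2 - 9) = (d - 4)*(d - 3)*(d + 3)*(d + 3)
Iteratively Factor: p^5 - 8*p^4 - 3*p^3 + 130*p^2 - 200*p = (p - 5)*(p^4 - 3*p^3 - 18*p^2 + 40*p) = (p - 5)*(p - 2)*(p^3 - p^2 - 20*p) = (p - 5)*(p - 2)*(p + 4)*(p^2 - 5*p) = p*(p - 5)*(p - 2)*(p + 4)*(p - 5)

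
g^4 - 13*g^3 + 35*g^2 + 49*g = g*(g - 7)^2*(g + 1)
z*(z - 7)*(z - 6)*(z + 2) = z^4 - 11*z^3 + 16*z^2 + 84*z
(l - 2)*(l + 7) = l^2 + 5*l - 14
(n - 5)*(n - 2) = n^2 - 7*n + 10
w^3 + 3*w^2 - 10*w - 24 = (w - 3)*(w + 2)*(w + 4)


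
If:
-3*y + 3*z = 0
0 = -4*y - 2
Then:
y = -1/2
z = -1/2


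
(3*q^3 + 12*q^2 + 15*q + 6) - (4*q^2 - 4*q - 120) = 3*q^3 + 8*q^2 + 19*q + 126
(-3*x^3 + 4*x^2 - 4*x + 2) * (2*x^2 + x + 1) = -6*x^5 + 5*x^4 - 7*x^3 + 4*x^2 - 2*x + 2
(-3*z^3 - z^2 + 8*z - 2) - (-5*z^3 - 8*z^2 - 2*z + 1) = 2*z^3 + 7*z^2 + 10*z - 3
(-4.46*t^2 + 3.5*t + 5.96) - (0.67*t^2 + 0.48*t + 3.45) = -5.13*t^2 + 3.02*t + 2.51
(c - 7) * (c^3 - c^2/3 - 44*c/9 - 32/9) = c^4 - 22*c^3/3 - 23*c^2/9 + 92*c/3 + 224/9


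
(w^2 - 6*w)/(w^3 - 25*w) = (w - 6)/(w^2 - 25)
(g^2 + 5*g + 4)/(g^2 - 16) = (g + 1)/(g - 4)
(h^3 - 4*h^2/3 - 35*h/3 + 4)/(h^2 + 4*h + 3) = (3*h^2 - 13*h + 4)/(3*(h + 1))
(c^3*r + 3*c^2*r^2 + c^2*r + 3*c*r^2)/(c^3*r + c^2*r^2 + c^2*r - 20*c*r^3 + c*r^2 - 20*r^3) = c*(-c - 3*r)/(-c^2 - c*r + 20*r^2)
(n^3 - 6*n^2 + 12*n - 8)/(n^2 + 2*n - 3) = (n^3 - 6*n^2 + 12*n - 8)/(n^2 + 2*n - 3)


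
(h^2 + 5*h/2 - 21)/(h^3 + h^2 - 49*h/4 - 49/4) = 2*(h + 6)/(2*h^2 + 9*h + 7)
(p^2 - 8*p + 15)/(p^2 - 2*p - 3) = (p - 5)/(p + 1)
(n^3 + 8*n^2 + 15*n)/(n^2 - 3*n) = (n^2 + 8*n + 15)/(n - 3)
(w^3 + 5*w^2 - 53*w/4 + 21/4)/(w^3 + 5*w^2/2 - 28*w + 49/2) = (4*w^2 - 8*w + 3)/(2*(2*w^2 - 9*w + 7))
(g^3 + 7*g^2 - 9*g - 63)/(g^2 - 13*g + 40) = (g^3 + 7*g^2 - 9*g - 63)/(g^2 - 13*g + 40)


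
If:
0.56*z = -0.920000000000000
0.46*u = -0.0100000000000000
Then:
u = -0.02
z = -1.64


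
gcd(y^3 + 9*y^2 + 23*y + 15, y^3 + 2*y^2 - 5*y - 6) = y^2 + 4*y + 3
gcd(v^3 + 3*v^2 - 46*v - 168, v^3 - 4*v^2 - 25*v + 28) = v^2 - 3*v - 28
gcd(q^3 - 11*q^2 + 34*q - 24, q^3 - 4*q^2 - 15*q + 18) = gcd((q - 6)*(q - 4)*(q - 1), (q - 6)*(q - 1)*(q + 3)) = q^2 - 7*q + 6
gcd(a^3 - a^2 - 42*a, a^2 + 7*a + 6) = a + 6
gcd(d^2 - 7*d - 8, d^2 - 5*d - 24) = d - 8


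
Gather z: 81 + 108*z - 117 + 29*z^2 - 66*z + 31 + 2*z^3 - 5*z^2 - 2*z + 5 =2*z^3 + 24*z^2 + 40*z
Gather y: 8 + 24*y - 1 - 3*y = 21*y + 7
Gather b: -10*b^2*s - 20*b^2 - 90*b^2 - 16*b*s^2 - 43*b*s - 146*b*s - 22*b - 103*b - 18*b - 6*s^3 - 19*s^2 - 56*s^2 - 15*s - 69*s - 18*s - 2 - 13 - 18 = b^2*(-10*s - 110) + b*(-16*s^2 - 189*s - 143) - 6*s^3 - 75*s^2 - 102*s - 33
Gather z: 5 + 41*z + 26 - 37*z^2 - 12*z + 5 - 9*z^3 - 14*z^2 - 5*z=-9*z^3 - 51*z^2 + 24*z + 36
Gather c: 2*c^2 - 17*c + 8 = 2*c^2 - 17*c + 8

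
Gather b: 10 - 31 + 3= -18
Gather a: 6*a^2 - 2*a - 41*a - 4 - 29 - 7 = 6*a^2 - 43*a - 40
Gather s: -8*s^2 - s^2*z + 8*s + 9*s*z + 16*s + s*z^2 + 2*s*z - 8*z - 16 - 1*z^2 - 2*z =s^2*(-z - 8) + s*(z^2 + 11*z + 24) - z^2 - 10*z - 16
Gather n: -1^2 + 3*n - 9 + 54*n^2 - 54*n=54*n^2 - 51*n - 10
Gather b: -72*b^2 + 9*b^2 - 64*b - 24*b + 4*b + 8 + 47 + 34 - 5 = -63*b^2 - 84*b + 84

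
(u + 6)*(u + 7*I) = u^2 + 6*u + 7*I*u + 42*I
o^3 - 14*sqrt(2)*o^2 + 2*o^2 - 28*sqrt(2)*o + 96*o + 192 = (o + 2)*(o - 8*sqrt(2))*(o - 6*sqrt(2))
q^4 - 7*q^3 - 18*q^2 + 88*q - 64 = (q - 8)*(q - 2)*(q - 1)*(q + 4)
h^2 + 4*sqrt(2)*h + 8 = (h + 2*sqrt(2))^2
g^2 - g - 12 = (g - 4)*(g + 3)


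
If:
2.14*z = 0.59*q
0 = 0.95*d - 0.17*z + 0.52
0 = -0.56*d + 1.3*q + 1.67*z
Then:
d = -0.56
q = -0.18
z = -0.05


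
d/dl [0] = 0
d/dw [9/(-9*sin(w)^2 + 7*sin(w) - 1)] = 9*(18*sin(w) - 7)*cos(w)/(9*sin(w)^2 - 7*sin(w) + 1)^2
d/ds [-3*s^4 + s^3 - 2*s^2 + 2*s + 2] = -12*s^3 + 3*s^2 - 4*s + 2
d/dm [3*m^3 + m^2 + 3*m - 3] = 9*m^2 + 2*m + 3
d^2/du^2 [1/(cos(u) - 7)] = (sin(u)^2 - 7*cos(u) + 1)/(cos(u) - 7)^3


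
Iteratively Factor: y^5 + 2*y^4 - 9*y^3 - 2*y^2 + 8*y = (y + 4)*(y^4 - 2*y^3 - y^2 + 2*y) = (y - 1)*(y + 4)*(y^3 - y^2 - 2*y) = (y - 2)*(y - 1)*(y + 4)*(y^2 + y) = (y - 2)*(y - 1)*(y + 1)*(y + 4)*(y)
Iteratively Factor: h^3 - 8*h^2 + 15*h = (h - 5)*(h^2 - 3*h) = (h - 5)*(h - 3)*(h)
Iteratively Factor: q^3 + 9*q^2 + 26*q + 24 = (q + 3)*(q^2 + 6*q + 8) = (q + 3)*(q + 4)*(q + 2)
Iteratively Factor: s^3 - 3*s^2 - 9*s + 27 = (s - 3)*(s^2 - 9) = (s - 3)^2*(s + 3)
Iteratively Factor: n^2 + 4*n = (n + 4)*(n)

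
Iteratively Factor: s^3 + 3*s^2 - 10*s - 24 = (s - 3)*(s^2 + 6*s + 8) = (s - 3)*(s + 2)*(s + 4)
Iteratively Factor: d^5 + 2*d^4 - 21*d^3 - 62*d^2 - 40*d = (d - 5)*(d^4 + 7*d^3 + 14*d^2 + 8*d) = (d - 5)*(d + 4)*(d^3 + 3*d^2 + 2*d) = d*(d - 5)*(d + 4)*(d^2 + 3*d + 2) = d*(d - 5)*(d + 2)*(d + 4)*(d + 1)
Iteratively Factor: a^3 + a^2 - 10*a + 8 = (a - 2)*(a^2 + 3*a - 4) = (a - 2)*(a + 4)*(a - 1)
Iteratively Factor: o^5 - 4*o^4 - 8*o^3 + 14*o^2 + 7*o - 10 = (o - 5)*(o^4 + o^3 - 3*o^2 - o + 2) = (o - 5)*(o - 1)*(o^3 + 2*o^2 - o - 2) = (o - 5)*(o - 1)*(o + 2)*(o^2 - 1) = (o - 5)*(o - 1)*(o + 1)*(o + 2)*(o - 1)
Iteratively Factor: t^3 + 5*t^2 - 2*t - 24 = (t - 2)*(t^2 + 7*t + 12) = (t - 2)*(t + 3)*(t + 4)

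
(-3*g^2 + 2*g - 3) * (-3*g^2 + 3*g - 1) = 9*g^4 - 15*g^3 + 18*g^2 - 11*g + 3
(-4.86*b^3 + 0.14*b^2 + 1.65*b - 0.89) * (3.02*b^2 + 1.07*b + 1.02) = -14.6772*b^5 - 4.7774*b^4 + 0.175599999999999*b^3 - 0.7795*b^2 + 0.7307*b - 0.9078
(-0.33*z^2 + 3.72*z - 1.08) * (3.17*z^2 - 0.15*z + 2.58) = -1.0461*z^4 + 11.8419*z^3 - 4.833*z^2 + 9.7596*z - 2.7864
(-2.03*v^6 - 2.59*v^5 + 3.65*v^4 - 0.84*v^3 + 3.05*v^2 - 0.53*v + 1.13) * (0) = 0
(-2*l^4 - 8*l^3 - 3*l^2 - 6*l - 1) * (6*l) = -12*l^5 - 48*l^4 - 18*l^3 - 36*l^2 - 6*l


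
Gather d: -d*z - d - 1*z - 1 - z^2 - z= d*(-z - 1) - z^2 - 2*z - 1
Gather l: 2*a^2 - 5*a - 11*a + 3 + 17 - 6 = 2*a^2 - 16*a + 14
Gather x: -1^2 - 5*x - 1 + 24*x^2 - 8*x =24*x^2 - 13*x - 2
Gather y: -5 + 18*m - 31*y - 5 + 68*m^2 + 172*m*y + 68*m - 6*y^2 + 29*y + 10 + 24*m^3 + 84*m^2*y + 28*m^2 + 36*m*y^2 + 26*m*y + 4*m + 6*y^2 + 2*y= 24*m^3 + 96*m^2 + 36*m*y^2 + 90*m + y*(84*m^2 + 198*m)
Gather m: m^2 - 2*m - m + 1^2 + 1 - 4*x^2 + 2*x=m^2 - 3*m - 4*x^2 + 2*x + 2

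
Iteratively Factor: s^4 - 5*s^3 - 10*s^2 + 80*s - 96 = (s - 3)*(s^3 - 2*s^2 - 16*s + 32) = (s - 3)*(s - 2)*(s^2 - 16) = (s - 4)*(s - 3)*(s - 2)*(s + 4)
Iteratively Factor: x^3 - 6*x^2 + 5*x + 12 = (x + 1)*(x^2 - 7*x + 12) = (x - 4)*(x + 1)*(x - 3)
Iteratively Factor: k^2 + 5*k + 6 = (k + 3)*(k + 2)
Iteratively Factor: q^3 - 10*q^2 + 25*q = (q - 5)*(q^2 - 5*q) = q*(q - 5)*(q - 5)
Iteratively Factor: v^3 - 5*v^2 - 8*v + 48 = (v - 4)*(v^2 - v - 12) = (v - 4)^2*(v + 3)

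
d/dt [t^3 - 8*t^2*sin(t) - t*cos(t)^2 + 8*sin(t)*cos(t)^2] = -8*t^2*cos(t) + 3*t^2 - 16*t*sin(t) + t*sin(2*t) + 2*cos(t) - cos(2*t)/2 + 6*cos(3*t) - 1/2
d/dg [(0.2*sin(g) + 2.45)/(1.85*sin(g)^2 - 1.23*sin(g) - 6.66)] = (-0.37*sin(g)^2 - 9.065*sin(g) + 1.6815)*cos(g)/(3.4225*sin(g)^4 - 4.551*sin(g)^3 - 23.1291*sin(g)^2 + 16.3836*sin(g) + 44.3556)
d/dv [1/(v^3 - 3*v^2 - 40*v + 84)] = (-3*v^2 + 6*v + 40)/(v^3 - 3*v^2 - 40*v + 84)^2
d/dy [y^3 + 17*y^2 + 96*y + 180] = 3*y^2 + 34*y + 96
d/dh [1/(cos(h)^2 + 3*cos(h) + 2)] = (2*cos(h) + 3)*sin(h)/(cos(h)^2 + 3*cos(h) + 2)^2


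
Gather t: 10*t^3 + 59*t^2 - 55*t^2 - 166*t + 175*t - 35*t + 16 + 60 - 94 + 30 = 10*t^3 + 4*t^2 - 26*t + 12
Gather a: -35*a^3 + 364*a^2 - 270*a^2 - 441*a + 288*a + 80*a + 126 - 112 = -35*a^3 + 94*a^2 - 73*a + 14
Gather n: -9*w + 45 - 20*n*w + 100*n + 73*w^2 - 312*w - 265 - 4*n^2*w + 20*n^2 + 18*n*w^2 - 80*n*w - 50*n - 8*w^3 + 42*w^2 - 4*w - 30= n^2*(20 - 4*w) + n*(18*w^2 - 100*w + 50) - 8*w^3 + 115*w^2 - 325*w - 250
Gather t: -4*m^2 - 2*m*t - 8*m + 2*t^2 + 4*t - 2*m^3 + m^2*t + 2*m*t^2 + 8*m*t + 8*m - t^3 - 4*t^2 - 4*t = -2*m^3 - 4*m^2 - t^3 + t^2*(2*m - 2) + t*(m^2 + 6*m)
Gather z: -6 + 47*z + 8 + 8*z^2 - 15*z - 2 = 8*z^2 + 32*z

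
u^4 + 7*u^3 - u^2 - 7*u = u*(u - 1)*(u + 1)*(u + 7)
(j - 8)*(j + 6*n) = j^2 + 6*j*n - 8*j - 48*n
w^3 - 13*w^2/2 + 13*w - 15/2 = (w - 3)*(w - 5/2)*(w - 1)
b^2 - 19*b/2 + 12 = (b - 8)*(b - 3/2)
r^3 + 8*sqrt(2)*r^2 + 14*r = r*(r + sqrt(2))*(r + 7*sqrt(2))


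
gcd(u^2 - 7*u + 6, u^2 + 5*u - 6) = u - 1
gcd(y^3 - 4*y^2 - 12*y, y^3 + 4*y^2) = y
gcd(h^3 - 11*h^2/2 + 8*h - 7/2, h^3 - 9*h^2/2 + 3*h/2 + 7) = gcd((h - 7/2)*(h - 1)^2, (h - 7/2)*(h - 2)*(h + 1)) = h - 7/2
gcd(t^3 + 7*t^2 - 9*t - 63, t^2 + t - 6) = t + 3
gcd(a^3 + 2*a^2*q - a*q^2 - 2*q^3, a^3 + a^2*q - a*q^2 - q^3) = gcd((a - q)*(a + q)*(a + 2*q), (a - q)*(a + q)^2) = -a^2 + q^2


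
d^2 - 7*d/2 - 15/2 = (d - 5)*(d + 3/2)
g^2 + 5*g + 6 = (g + 2)*(g + 3)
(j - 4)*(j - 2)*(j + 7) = j^3 + j^2 - 34*j + 56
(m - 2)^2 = m^2 - 4*m + 4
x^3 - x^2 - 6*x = x*(x - 3)*(x + 2)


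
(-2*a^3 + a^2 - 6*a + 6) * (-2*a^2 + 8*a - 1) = 4*a^5 - 18*a^4 + 22*a^3 - 61*a^2 + 54*a - 6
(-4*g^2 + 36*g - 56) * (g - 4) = -4*g^3 + 52*g^2 - 200*g + 224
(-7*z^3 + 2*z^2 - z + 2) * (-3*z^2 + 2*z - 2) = 21*z^5 - 20*z^4 + 21*z^3 - 12*z^2 + 6*z - 4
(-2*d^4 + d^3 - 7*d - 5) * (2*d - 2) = -4*d^5 + 6*d^4 - 2*d^3 - 14*d^2 + 4*d + 10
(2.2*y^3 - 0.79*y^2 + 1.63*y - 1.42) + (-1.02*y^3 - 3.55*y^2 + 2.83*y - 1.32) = 1.18*y^3 - 4.34*y^2 + 4.46*y - 2.74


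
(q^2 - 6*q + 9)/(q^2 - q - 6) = (q - 3)/(q + 2)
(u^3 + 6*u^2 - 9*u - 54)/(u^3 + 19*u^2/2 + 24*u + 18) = 2*(u^2 - 9)/(2*u^2 + 7*u + 6)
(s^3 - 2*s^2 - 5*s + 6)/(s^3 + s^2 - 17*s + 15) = (s + 2)/(s + 5)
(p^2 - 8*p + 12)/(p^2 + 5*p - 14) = (p - 6)/(p + 7)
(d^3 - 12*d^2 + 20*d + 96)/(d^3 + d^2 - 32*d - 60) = (d - 8)/(d + 5)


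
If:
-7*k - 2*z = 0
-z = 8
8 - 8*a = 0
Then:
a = 1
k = 16/7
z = -8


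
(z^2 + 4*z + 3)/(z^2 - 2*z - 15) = (z + 1)/(z - 5)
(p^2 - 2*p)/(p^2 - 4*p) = (p - 2)/(p - 4)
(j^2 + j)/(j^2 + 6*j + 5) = j/(j + 5)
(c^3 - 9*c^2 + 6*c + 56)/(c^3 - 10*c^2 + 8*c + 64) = (c - 7)/(c - 8)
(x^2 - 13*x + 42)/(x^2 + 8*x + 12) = (x^2 - 13*x + 42)/(x^2 + 8*x + 12)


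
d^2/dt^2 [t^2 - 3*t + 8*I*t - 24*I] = 2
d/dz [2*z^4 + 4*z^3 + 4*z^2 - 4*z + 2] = 8*z^3 + 12*z^2 + 8*z - 4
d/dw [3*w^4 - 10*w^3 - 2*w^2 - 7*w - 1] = 12*w^3 - 30*w^2 - 4*w - 7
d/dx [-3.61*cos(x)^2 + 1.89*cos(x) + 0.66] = (7.22*cos(x) - 1.89)*sin(x)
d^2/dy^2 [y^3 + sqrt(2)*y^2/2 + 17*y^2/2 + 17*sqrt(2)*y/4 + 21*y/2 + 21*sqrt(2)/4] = 6*y + sqrt(2) + 17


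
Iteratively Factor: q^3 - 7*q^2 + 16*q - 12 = (q - 2)*(q^2 - 5*q + 6) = (q - 3)*(q - 2)*(q - 2)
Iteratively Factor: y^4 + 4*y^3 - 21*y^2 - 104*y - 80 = (y - 5)*(y^3 + 9*y^2 + 24*y + 16) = (y - 5)*(y + 4)*(y^2 + 5*y + 4) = (y - 5)*(y + 4)^2*(y + 1)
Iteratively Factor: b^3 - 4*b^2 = (b)*(b^2 - 4*b) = b*(b - 4)*(b)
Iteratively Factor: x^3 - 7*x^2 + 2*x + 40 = (x - 4)*(x^2 - 3*x - 10) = (x - 4)*(x + 2)*(x - 5)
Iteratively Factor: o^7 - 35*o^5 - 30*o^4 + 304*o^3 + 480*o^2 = (o)*(o^6 - 35*o^4 - 30*o^3 + 304*o^2 + 480*o) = o*(o - 5)*(o^5 + 5*o^4 - 10*o^3 - 80*o^2 - 96*o) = o*(o - 5)*(o + 3)*(o^4 + 2*o^3 - 16*o^2 - 32*o) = o*(o - 5)*(o + 2)*(o + 3)*(o^3 - 16*o) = o*(o - 5)*(o + 2)*(o + 3)*(o + 4)*(o^2 - 4*o) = o*(o - 5)*(o - 4)*(o + 2)*(o + 3)*(o + 4)*(o)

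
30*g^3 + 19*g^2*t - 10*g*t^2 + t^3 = (-6*g + t)*(-5*g + t)*(g + t)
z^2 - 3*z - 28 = (z - 7)*(z + 4)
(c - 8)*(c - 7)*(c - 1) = c^3 - 16*c^2 + 71*c - 56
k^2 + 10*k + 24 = (k + 4)*(k + 6)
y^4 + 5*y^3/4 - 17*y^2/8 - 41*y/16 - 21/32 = (y - 3/2)*(y + 1/2)^2*(y + 7/4)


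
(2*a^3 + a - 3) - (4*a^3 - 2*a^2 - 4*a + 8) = -2*a^3 + 2*a^2 + 5*a - 11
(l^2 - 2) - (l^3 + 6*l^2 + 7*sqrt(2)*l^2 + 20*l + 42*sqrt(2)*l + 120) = -l^3 - 7*sqrt(2)*l^2 - 5*l^2 - 42*sqrt(2)*l - 20*l - 122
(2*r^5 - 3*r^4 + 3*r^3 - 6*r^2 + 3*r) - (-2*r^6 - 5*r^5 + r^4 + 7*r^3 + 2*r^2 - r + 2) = 2*r^6 + 7*r^5 - 4*r^4 - 4*r^3 - 8*r^2 + 4*r - 2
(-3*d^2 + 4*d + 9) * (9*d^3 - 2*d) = -27*d^5 + 36*d^4 + 87*d^3 - 8*d^2 - 18*d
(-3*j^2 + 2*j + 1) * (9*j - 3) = -27*j^3 + 27*j^2 + 3*j - 3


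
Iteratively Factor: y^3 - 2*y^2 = (y)*(y^2 - 2*y) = y*(y - 2)*(y)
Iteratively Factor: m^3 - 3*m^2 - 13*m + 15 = (m - 5)*(m^2 + 2*m - 3) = (m - 5)*(m + 3)*(m - 1)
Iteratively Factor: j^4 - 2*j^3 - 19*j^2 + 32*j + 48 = (j - 4)*(j^3 + 2*j^2 - 11*j - 12) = (j - 4)*(j + 4)*(j^2 - 2*j - 3) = (j - 4)*(j - 3)*(j + 4)*(j + 1)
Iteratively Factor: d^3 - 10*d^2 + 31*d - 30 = (d - 5)*(d^2 - 5*d + 6) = (d - 5)*(d - 3)*(d - 2)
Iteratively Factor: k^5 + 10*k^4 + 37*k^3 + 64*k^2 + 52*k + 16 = (k + 2)*(k^4 + 8*k^3 + 21*k^2 + 22*k + 8) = (k + 2)^2*(k^3 + 6*k^2 + 9*k + 4) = (k + 1)*(k + 2)^2*(k^2 + 5*k + 4) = (k + 1)^2*(k + 2)^2*(k + 4)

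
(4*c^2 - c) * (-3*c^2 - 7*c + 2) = -12*c^4 - 25*c^3 + 15*c^2 - 2*c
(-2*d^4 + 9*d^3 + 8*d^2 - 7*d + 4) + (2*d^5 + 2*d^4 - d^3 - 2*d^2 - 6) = 2*d^5 + 8*d^3 + 6*d^2 - 7*d - 2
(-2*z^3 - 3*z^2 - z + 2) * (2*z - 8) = -4*z^4 + 10*z^3 + 22*z^2 + 12*z - 16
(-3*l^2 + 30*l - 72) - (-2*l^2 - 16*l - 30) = -l^2 + 46*l - 42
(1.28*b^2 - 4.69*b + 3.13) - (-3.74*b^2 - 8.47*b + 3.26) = 5.02*b^2 + 3.78*b - 0.13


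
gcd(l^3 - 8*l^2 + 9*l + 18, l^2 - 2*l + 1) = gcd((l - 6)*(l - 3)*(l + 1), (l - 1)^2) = 1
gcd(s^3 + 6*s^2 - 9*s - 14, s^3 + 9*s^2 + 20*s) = 1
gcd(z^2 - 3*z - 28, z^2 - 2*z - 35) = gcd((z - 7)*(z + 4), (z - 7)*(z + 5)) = z - 7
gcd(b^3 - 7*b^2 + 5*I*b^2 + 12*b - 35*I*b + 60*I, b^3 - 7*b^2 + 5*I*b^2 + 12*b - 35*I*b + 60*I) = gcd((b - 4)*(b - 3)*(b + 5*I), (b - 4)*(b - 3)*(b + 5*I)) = b^3 + b^2*(-7 + 5*I) + b*(12 - 35*I) + 60*I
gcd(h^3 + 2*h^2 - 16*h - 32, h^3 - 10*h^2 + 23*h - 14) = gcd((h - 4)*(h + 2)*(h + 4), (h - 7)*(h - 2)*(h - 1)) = 1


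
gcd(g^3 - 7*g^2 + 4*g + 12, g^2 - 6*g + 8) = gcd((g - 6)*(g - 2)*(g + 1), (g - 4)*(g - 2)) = g - 2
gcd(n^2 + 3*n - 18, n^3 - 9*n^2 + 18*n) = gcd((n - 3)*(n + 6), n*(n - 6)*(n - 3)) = n - 3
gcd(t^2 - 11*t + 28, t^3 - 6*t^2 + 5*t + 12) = t - 4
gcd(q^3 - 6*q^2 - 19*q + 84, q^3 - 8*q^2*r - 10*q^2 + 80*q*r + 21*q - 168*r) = q^2 - 10*q + 21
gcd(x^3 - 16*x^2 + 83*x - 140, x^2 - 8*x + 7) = x - 7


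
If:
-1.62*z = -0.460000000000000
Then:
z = 0.28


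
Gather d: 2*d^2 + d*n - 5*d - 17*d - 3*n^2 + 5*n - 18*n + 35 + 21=2*d^2 + d*(n - 22) - 3*n^2 - 13*n + 56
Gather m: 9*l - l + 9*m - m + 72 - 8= 8*l + 8*m + 64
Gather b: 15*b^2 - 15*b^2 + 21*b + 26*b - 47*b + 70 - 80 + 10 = 0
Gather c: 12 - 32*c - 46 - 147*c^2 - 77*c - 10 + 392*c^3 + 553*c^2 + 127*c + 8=392*c^3 + 406*c^2 + 18*c - 36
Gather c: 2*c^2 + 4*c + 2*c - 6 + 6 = 2*c^2 + 6*c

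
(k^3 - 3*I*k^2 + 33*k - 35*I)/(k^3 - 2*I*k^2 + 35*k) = (k - I)/k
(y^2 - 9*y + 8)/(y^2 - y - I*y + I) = (y - 8)/(y - I)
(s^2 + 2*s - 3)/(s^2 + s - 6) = (s - 1)/(s - 2)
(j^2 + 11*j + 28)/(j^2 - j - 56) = (j + 4)/(j - 8)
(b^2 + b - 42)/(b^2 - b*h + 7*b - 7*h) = (b - 6)/(b - h)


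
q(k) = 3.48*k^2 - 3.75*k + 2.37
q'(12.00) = 79.77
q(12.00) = 458.49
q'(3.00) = 17.13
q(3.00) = 22.44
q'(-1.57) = -14.68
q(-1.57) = 16.84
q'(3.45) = 20.26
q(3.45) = 30.85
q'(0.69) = 1.05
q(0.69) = 1.44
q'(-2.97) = -24.42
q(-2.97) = 44.20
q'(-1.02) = -10.85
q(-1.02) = 9.82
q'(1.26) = 5.02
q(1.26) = 3.17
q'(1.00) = 3.21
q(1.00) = 2.10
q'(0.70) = 1.12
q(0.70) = 1.45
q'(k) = 6.96*k - 3.75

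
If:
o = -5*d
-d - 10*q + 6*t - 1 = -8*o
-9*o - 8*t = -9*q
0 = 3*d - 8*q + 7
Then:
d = -123/271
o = 615/271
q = 191/271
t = -477/271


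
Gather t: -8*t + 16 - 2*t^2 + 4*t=-2*t^2 - 4*t + 16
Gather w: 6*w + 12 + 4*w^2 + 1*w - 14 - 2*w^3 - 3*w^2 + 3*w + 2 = -2*w^3 + w^2 + 10*w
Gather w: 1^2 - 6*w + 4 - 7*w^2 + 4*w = -7*w^2 - 2*w + 5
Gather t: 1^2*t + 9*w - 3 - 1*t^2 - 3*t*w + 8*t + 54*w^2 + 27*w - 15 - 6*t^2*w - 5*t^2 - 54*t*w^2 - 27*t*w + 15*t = t^2*(-6*w - 6) + t*(-54*w^2 - 30*w + 24) + 54*w^2 + 36*w - 18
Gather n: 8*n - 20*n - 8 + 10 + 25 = 27 - 12*n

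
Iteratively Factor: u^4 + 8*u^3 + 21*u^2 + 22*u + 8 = (u + 1)*(u^3 + 7*u^2 + 14*u + 8) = (u + 1)*(u + 4)*(u^2 + 3*u + 2) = (u + 1)*(u + 2)*(u + 4)*(u + 1)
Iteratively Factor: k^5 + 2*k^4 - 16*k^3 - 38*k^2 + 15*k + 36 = (k - 1)*(k^4 + 3*k^3 - 13*k^2 - 51*k - 36) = (k - 4)*(k - 1)*(k^3 + 7*k^2 + 15*k + 9) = (k - 4)*(k - 1)*(k + 1)*(k^2 + 6*k + 9) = (k - 4)*(k - 1)*(k + 1)*(k + 3)*(k + 3)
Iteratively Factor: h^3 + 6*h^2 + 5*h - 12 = (h - 1)*(h^2 + 7*h + 12) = (h - 1)*(h + 4)*(h + 3)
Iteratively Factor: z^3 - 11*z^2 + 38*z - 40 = (z - 2)*(z^2 - 9*z + 20) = (z - 5)*(z - 2)*(z - 4)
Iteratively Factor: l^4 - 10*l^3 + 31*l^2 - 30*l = (l - 3)*(l^3 - 7*l^2 + 10*l) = (l - 5)*(l - 3)*(l^2 - 2*l) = l*(l - 5)*(l - 3)*(l - 2)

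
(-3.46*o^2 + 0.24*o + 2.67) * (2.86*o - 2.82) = -9.8956*o^3 + 10.4436*o^2 + 6.9594*o - 7.5294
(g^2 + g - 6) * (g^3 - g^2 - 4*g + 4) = g^5 - 11*g^3 + 6*g^2 + 28*g - 24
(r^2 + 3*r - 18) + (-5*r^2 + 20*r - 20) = -4*r^2 + 23*r - 38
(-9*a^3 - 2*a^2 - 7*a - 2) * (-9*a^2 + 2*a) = 81*a^5 + 59*a^3 + 4*a^2 - 4*a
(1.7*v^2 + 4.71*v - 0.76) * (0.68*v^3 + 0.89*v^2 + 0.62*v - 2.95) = 1.156*v^5 + 4.7158*v^4 + 4.7291*v^3 - 2.7712*v^2 - 14.3657*v + 2.242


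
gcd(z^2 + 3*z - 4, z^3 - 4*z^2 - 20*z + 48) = z + 4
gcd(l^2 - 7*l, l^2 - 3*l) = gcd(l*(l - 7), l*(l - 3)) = l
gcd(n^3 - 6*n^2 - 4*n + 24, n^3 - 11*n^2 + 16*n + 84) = n^2 - 4*n - 12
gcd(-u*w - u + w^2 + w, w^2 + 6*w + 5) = w + 1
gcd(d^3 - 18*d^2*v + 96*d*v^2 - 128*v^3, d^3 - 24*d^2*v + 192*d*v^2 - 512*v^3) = d^2 - 16*d*v + 64*v^2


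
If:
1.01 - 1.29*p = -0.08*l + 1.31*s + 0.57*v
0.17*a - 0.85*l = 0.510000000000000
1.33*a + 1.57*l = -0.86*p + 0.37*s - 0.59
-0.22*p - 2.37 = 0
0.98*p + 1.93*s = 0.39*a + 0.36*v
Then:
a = 7.73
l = 0.95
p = -10.77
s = 8.35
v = 7.09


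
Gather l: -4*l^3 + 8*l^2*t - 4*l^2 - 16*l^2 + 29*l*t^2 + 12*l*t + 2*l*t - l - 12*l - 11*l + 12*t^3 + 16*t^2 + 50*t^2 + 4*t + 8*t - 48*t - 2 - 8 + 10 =-4*l^3 + l^2*(8*t - 20) + l*(29*t^2 + 14*t - 24) + 12*t^3 + 66*t^2 - 36*t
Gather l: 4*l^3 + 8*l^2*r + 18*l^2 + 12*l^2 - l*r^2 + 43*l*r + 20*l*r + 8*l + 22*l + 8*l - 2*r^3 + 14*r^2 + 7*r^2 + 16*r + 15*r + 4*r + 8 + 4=4*l^3 + l^2*(8*r + 30) + l*(-r^2 + 63*r + 38) - 2*r^3 + 21*r^2 + 35*r + 12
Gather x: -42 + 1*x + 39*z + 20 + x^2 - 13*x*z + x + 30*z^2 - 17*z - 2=x^2 + x*(2 - 13*z) + 30*z^2 + 22*z - 24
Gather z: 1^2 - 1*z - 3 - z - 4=-2*z - 6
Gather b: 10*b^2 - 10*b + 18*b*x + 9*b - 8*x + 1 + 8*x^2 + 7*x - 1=10*b^2 + b*(18*x - 1) + 8*x^2 - x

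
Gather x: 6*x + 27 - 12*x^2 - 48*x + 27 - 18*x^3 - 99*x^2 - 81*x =-18*x^3 - 111*x^2 - 123*x + 54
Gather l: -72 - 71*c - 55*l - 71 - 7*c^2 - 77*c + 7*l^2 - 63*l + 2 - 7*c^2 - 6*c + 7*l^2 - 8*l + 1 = -14*c^2 - 154*c + 14*l^2 - 126*l - 140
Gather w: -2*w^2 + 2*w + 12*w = -2*w^2 + 14*w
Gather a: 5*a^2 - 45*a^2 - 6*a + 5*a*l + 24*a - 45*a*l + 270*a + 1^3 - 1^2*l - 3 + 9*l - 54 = -40*a^2 + a*(288 - 40*l) + 8*l - 56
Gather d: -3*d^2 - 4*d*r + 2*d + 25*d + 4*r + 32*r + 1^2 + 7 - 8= -3*d^2 + d*(27 - 4*r) + 36*r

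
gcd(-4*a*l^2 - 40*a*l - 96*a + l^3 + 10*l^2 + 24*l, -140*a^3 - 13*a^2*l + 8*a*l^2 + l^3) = 4*a - l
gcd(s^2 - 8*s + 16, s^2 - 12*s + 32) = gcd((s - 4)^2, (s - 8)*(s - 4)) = s - 4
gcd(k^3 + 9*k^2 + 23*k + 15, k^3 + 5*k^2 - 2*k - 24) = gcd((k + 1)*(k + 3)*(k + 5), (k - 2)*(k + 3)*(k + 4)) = k + 3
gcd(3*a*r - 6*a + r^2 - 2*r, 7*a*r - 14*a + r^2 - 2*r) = r - 2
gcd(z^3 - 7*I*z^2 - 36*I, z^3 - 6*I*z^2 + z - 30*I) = z^2 - I*z + 6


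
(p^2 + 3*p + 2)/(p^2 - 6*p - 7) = (p + 2)/(p - 7)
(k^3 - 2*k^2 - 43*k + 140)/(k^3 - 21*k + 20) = (k^2 + 2*k - 35)/(k^2 + 4*k - 5)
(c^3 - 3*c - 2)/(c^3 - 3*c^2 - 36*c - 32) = (c^2 - c - 2)/(c^2 - 4*c - 32)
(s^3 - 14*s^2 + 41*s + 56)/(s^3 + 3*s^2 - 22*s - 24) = (s^2 - 15*s + 56)/(s^2 + 2*s - 24)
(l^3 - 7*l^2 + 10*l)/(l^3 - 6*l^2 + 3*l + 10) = l/(l + 1)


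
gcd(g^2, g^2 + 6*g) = g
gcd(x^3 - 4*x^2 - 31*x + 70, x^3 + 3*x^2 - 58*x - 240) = x + 5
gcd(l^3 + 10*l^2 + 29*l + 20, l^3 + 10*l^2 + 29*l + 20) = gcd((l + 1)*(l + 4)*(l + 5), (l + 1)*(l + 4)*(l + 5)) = l^3 + 10*l^2 + 29*l + 20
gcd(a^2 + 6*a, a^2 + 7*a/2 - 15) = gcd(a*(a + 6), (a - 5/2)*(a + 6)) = a + 6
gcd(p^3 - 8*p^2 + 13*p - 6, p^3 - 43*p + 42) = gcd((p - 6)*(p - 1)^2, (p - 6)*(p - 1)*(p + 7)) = p^2 - 7*p + 6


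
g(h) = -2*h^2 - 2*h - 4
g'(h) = -4*h - 2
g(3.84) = -41.17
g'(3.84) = -17.36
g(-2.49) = -11.42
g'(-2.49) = 7.96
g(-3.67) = -23.60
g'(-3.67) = 12.68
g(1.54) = -11.82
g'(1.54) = -8.16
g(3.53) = -35.98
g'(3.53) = -16.12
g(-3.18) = -17.86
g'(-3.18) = 10.72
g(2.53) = -21.86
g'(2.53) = -12.12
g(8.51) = -165.86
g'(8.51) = -36.04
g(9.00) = -184.00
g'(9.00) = -38.00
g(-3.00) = -16.00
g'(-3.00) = 10.00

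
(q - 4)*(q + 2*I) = q^2 - 4*q + 2*I*q - 8*I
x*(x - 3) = x^2 - 3*x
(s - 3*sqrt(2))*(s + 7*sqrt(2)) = s^2 + 4*sqrt(2)*s - 42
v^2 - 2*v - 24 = (v - 6)*(v + 4)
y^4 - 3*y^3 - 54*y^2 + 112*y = y*(y - 8)*(y - 2)*(y + 7)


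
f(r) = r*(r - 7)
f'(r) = 2*r - 7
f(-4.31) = 48.75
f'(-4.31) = -15.62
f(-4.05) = 44.75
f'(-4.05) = -15.10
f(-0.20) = 1.44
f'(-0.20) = -7.40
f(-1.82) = 16.05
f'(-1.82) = -10.64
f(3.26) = -12.19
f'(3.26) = -0.48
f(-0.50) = 3.75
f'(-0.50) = -8.00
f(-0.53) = 3.99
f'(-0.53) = -8.06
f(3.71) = -12.21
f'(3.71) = 0.42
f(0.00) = 0.00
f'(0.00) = -7.00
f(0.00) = 0.00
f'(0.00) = -7.00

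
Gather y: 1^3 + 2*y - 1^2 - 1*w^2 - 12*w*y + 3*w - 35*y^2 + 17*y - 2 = -w^2 + 3*w - 35*y^2 + y*(19 - 12*w) - 2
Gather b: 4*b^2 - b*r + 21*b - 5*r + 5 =4*b^2 + b*(21 - r) - 5*r + 5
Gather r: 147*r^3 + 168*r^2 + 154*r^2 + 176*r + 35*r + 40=147*r^3 + 322*r^2 + 211*r + 40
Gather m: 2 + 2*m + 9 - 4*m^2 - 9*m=-4*m^2 - 7*m + 11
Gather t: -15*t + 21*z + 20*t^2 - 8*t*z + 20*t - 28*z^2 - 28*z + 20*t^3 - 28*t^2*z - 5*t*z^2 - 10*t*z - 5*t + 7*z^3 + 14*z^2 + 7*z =20*t^3 + t^2*(20 - 28*z) + t*(-5*z^2 - 18*z) + 7*z^3 - 14*z^2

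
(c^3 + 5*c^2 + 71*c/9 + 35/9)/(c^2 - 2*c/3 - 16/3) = (9*c^3 + 45*c^2 + 71*c + 35)/(3*(3*c^2 - 2*c - 16))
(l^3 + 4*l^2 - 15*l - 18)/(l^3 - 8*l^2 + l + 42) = (l^2 + 7*l + 6)/(l^2 - 5*l - 14)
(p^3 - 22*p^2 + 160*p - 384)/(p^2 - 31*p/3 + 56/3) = 3*(p^2 - 14*p + 48)/(3*p - 7)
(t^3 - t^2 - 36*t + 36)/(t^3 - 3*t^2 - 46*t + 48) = (t - 6)/(t - 8)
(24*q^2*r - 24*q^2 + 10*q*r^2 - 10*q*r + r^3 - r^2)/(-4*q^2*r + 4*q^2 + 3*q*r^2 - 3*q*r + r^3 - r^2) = (-6*q - r)/(q - r)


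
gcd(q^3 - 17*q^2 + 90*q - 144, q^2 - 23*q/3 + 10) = q - 6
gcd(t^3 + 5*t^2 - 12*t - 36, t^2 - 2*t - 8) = t + 2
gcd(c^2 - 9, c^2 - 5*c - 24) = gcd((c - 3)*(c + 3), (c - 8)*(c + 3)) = c + 3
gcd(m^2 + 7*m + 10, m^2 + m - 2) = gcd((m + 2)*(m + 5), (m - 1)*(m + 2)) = m + 2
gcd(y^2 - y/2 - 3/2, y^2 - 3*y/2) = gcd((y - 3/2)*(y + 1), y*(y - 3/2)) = y - 3/2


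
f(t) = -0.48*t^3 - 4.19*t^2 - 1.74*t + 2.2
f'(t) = -1.44*t^2 - 8.38*t - 1.74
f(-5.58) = -35.16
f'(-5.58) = 0.18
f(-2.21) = -9.24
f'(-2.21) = 9.75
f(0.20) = 1.68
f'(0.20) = -3.47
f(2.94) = -51.33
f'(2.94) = -38.82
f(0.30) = 1.29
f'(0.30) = -4.38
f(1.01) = -4.33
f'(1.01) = -11.67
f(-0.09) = 2.32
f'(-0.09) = -1.00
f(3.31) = -66.87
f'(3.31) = -45.25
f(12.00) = -1451.48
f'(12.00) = -309.66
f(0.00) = 2.20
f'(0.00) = -1.74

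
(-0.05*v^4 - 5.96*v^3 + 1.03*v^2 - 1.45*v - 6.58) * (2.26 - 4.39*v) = 0.2195*v^5 + 26.0514*v^4 - 17.9913*v^3 + 8.6933*v^2 + 25.6092*v - 14.8708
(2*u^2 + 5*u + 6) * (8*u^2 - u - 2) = 16*u^4 + 38*u^3 + 39*u^2 - 16*u - 12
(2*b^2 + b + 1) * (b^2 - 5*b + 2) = 2*b^4 - 9*b^3 - 3*b + 2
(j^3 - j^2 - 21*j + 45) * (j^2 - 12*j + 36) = j^5 - 13*j^4 + 27*j^3 + 261*j^2 - 1296*j + 1620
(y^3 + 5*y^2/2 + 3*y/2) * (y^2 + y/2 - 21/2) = y^5 + 3*y^4 - 31*y^3/4 - 51*y^2/2 - 63*y/4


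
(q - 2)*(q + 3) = q^2 + q - 6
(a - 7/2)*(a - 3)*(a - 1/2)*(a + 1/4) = a^4 - 27*a^3/4 + 12*a^2 - 29*a/16 - 21/16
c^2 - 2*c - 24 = (c - 6)*(c + 4)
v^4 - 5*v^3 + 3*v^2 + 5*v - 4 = (v - 4)*(v - 1)^2*(v + 1)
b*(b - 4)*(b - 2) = b^3 - 6*b^2 + 8*b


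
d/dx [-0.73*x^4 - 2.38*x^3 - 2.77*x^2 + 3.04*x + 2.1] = -2.92*x^3 - 7.14*x^2 - 5.54*x + 3.04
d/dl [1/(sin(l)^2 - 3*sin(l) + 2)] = (3 - 2*sin(l))*cos(l)/(sin(l)^2 - 3*sin(l) + 2)^2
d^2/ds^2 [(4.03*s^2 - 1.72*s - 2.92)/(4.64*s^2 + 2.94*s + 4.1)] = (-184.01312*s^3 - 837.198912*s^2 - 42.673152*s + 237.575896)/(99.897344*s^6 + 189.891072*s^5 + 385.132992*s^4 + 360.995544*s^3 + 340.31148*s^2 + 148.2642*s + 68.921)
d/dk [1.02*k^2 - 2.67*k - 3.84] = 2.04*k - 2.67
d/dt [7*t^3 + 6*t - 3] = 21*t^2 + 6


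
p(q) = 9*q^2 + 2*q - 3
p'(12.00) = 218.00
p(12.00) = 1317.00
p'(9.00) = 164.00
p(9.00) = 744.00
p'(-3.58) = -62.44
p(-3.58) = 105.19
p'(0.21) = 5.78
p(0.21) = -2.18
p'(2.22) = 41.96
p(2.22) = 45.80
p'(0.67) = 14.06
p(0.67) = 2.38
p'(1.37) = 26.66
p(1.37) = 16.63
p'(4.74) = 87.32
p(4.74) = 208.69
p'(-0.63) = -9.34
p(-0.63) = -0.69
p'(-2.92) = -50.56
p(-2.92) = 67.90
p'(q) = 18*q + 2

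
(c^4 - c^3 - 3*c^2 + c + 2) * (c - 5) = c^5 - 6*c^4 + 2*c^3 + 16*c^2 - 3*c - 10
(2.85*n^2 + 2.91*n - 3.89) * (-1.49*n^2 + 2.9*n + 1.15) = -4.2465*n^4 + 3.9291*n^3 + 17.5126*n^2 - 7.9345*n - 4.4735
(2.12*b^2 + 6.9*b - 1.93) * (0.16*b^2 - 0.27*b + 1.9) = 0.3392*b^4 + 0.5316*b^3 + 1.8562*b^2 + 13.6311*b - 3.667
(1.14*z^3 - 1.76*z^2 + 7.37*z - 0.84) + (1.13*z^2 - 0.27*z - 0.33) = 1.14*z^3 - 0.63*z^2 + 7.1*z - 1.17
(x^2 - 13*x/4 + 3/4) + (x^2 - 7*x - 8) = 2*x^2 - 41*x/4 - 29/4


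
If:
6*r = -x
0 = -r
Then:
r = 0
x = 0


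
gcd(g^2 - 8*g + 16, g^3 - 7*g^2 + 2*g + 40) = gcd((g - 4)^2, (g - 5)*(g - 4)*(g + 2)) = g - 4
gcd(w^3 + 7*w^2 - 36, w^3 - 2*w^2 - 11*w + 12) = w + 3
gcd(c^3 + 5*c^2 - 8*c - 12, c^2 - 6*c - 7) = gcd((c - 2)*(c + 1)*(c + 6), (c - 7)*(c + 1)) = c + 1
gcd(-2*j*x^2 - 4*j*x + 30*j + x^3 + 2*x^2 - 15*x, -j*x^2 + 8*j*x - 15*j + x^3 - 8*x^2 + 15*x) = x - 3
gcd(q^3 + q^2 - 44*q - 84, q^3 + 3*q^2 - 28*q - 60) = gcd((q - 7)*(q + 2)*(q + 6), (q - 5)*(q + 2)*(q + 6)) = q^2 + 8*q + 12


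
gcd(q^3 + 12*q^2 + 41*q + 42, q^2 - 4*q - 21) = q + 3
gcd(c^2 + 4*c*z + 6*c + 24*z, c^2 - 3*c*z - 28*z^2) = c + 4*z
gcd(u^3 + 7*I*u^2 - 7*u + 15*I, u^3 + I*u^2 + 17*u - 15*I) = u^2 + 4*I*u + 5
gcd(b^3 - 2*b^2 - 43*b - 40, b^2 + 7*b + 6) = b + 1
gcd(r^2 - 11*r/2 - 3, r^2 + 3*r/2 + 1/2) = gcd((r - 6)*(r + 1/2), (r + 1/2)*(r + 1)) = r + 1/2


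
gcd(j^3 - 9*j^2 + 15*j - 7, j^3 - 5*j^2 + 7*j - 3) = j^2 - 2*j + 1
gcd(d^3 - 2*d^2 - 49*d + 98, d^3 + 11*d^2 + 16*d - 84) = d^2 + 5*d - 14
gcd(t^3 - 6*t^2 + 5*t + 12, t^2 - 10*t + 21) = t - 3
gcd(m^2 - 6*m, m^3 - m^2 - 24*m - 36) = m - 6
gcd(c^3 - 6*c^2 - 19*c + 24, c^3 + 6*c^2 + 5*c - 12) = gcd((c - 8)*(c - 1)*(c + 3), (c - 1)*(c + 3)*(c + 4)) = c^2 + 2*c - 3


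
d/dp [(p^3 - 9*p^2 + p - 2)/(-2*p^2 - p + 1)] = (-2*p^4 - 2*p^3 + 14*p^2 - 26*p - 1)/(4*p^4 + 4*p^3 - 3*p^2 - 2*p + 1)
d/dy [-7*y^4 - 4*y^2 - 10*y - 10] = -28*y^3 - 8*y - 10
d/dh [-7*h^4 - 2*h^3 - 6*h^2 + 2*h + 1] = -28*h^3 - 6*h^2 - 12*h + 2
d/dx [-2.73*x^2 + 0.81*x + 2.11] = 0.81 - 5.46*x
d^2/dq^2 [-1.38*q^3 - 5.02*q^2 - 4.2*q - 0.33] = -8.28*q - 10.04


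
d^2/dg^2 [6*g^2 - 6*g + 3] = 12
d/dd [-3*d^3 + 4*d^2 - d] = -9*d^2 + 8*d - 1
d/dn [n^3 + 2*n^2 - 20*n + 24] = 3*n^2 + 4*n - 20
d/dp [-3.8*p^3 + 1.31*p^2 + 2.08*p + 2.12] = -11.4*p^2 + 2.62*p + 2.08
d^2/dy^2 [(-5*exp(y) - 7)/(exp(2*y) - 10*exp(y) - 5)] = (-5*exp(4*y) - 78*exp(3*y) + 60*exp(2*y) - 590*exp(y) + 225)*exp(y)/(exp(6*y) - 30*exp(5*y) + 285*exp(4*y) - 700*exp(3*y) - 1425*exp(2*y) - 750*exp(y) - 125)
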